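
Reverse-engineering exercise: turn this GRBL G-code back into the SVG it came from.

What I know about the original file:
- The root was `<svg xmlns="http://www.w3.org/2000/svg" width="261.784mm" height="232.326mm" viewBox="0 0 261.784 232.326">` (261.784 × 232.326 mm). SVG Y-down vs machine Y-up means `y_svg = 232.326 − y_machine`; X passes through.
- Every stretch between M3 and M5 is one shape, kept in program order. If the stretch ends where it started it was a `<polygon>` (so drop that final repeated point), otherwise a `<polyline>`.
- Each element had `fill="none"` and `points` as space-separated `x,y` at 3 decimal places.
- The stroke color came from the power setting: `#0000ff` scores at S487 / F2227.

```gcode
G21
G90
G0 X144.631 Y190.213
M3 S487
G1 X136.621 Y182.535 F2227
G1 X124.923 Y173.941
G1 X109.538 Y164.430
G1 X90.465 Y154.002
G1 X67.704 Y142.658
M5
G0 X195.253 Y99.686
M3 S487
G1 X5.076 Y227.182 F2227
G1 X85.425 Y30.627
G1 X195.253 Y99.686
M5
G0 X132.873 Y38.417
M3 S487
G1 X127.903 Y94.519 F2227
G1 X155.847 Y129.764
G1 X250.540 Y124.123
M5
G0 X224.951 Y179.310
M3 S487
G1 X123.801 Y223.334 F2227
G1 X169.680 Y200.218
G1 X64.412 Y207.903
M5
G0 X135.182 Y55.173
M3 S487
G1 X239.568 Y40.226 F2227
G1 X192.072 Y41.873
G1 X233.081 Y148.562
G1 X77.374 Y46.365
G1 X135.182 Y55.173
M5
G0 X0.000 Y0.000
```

<svg xmlns="http://www.w3.org/2000/svg" width="261.784mm" height="232.326mm" viewBox="0 0 261.784 232.326">
  <polyline points="144.631,42.113 136.621,49.791 124.923,58.385 109.538,67.896 90.465,78.324 67.704,89.668" fill="none" stroke="#0000ff"/>
  <polygon points="195.253,132.640 5.076,5.144 85.425,201.699" fill="none" stroke="#0000ff"/>
  <polyline points="132.873,193.909 127.903,137.807 155.847,102.562 250.540,108.203" fill="none" stroke="#0000ff"/>
  <polyline points="224.951,53.016 123.801,8.992 169.680,32.108 64.412,24.423" fill="none" stroke="#0000ff"/>
  <polygon points="135.182,177.153 239.568,192.100 192.072,190.453 233.081,83.764 77.374,185.961" fill="none" stroke="#0000ff"/>
</svg>

Machine Y-up, SVG Y-down with viewBox height 232.326, so y_svg = 232.326 − y_machine; X carries over. Every run uses S487, so all elements get stroke `#0000ff` (score).

Run 1: The run is open, so emit a `<polyline>` with points (Y-flipped): 144.631,42.113 136.621,49.791 124.923,58.385 109.538,67.896 90.465,78.324 67.704,89.668.

Run 2: The run returns to its start, so emit a `<polygon>` with points (Y-flipped): 195.253,132.640 5.076,5.144 85.425,201.699.

Run 3: The run is open, so emit a `<polyline>` with points (Y-flipped): 132.873,193.909 127.903,137.807 155.847,102.562 250.540,108.203.

Run 4: The run is open, so emit a `<polyline>` with points (Y-flipped): 224.951,53.016 123.801,8.992 169.680,32.108 64.412,24.423.

Run 5: The run returns to its start, so emit a `<polygon>` with points (Y-flipped): 135.182,177.153 239.568,192.100 192.072,190.453 233.081,83.764 77.374,185.961.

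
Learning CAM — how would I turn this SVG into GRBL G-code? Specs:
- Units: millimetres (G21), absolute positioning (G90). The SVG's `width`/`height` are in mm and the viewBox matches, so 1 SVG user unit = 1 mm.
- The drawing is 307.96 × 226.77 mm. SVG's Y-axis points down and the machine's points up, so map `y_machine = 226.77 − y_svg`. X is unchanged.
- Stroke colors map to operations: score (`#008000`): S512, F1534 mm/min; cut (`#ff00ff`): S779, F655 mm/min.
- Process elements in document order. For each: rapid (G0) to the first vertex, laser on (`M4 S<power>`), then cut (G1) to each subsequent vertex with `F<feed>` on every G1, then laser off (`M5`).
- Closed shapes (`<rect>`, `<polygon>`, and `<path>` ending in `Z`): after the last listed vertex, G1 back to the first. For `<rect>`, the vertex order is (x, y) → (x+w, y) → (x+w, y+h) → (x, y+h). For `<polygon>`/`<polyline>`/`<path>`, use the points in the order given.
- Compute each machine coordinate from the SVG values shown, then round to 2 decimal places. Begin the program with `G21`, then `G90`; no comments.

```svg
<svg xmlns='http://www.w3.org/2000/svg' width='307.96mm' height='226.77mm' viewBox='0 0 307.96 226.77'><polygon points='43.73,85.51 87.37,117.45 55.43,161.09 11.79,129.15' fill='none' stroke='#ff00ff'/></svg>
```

G21
G90
G0 X43.73 Y141.26
M4 S779
G1 X87.37 Y109.32 F655
G1 X55.43 Y65.68 F655
G1 X11.79 Y97.62 F655
G1 X43.73 Y141.26 F655
M5

Since the viewBox matches the mm dimensions, user units are millimetres directly. The only transform is the Y-flip y_m = 226.77 − y_svg.

Shape 1 is a regular polygon drawn with `<polygon>`. Its stroke #ff00ff means cut at S779, F655. After flipping Y the toolpath is (43.73,141.26) → (87.37,109.32) → (55.43,65.68) → (11.79,97.62) → (43.73,141.26), returning to the start.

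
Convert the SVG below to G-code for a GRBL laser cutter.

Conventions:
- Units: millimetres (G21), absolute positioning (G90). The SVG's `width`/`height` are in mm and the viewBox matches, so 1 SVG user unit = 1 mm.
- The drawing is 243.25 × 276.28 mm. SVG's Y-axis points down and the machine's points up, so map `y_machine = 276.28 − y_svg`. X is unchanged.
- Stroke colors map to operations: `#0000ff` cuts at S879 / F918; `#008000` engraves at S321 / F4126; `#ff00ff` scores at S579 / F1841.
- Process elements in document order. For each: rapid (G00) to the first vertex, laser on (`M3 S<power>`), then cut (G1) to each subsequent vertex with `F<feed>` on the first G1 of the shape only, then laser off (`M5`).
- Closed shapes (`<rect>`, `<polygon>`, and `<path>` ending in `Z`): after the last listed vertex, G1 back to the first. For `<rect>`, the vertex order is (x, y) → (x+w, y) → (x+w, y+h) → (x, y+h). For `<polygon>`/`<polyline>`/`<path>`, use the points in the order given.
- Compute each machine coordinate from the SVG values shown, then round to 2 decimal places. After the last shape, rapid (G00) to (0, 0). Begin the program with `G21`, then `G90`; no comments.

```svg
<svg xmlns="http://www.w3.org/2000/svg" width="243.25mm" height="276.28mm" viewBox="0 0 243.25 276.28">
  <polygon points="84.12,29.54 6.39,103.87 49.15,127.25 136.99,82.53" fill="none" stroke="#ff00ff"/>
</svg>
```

G21
G90
G00 X84.12 Y246.74
M3 S579
G1 X6.39 Y172.41 F1841
G1 X49.15 Y149.03
G1 X136.99 Y193.75
G1 X84.12 Y246.74
M5
G00 X0.00 Y0.00

1 u = 1 mm; y_m = 276.28 − y.

[1] `<polygon>` closed polygon, #ff00ff→score S579 F1841: (84.12,246.74) → (6.39,172.41) → (49.15,149.03) → (136.99,193.75) → (84.12,246.74) (closed)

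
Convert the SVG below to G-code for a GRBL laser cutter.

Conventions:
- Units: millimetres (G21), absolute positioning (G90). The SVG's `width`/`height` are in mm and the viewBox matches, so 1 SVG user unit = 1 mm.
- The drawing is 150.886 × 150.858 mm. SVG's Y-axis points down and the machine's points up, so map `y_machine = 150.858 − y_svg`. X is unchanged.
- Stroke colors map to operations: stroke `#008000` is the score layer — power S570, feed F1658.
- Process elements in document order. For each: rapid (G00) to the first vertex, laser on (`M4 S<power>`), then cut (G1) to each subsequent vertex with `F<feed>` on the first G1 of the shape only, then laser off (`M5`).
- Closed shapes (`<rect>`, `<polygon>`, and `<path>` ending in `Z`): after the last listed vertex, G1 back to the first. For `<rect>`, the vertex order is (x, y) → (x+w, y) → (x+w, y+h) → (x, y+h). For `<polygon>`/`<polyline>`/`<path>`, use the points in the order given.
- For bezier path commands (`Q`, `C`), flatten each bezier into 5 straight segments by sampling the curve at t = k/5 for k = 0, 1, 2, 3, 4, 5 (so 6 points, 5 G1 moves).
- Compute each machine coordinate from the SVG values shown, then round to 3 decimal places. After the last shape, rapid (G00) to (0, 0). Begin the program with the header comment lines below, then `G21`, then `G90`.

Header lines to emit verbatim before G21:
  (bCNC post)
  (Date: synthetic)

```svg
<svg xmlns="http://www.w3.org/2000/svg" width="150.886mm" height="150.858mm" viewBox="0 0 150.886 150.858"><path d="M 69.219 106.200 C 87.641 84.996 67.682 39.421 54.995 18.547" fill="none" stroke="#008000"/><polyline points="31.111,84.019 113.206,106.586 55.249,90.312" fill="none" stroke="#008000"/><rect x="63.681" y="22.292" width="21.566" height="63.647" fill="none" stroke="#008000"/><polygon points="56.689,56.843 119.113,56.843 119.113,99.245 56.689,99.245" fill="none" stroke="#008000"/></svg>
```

(bCNC post)
(Date: synthetic)
G21
G90
G00 X69.219 Y44.658
M4 S570
G1 X76.032 Y59.912 F1658
G1 X75.824 Y78.660
G1 X70.788 Y98.546
G1 X63.115 Y117.215
G1 X54.995 Y132.311
M5
G00 X31.111 Y66.839
M4 S570
G1 X113.206 Y44.272 F1658
G1 X55.249 Y60.546
M5
G00 X63.681 Y128.566
M4 S570
G1 X85.247 Y128.566 F1658
G1 X85.247 Y64.919
G1 X63.681 Y64.919
G1 X63.681 Y128.566
M5
G00 X56.689 Y94.015
M4 S570
G1 X119.113 Y94.015 F1658
G1 X119.113 Y51.613
G1 X56.689 Y51.613
G1 X56.689 Y94.015
M5
G00 X0.000 Y0.000

1 u = 1 mm; y_m = 150.858 − y.

[1] `<path>` cubic bezier, #008000→score S570 F1658: (69.219,44.658) → (76.032,59.912) → (75.824,78.660) → (70.788,98.546) → (63.115,117.215) → (54.995,132.311)

[2] `<polyline>` open polyline, #008000→score S570 F1658: (31.111,66.839) → (113.206,44.272) → (55.249,60.546)

[3] `<rect>` rectangle, #008000→score S570 F1658: (63.681,128.566) → (85.247,128.566) → (85.247,64.919) → (63.681,64.919) → (63.681,128.566) (closed)

[4] `<polygon>` rectangle, #008000→score S570 F1658: (56.689,94.015) → (119.113,94.015) → (119.113,51.613) → (56.689,51.613) → (56.689,94.015) (closed)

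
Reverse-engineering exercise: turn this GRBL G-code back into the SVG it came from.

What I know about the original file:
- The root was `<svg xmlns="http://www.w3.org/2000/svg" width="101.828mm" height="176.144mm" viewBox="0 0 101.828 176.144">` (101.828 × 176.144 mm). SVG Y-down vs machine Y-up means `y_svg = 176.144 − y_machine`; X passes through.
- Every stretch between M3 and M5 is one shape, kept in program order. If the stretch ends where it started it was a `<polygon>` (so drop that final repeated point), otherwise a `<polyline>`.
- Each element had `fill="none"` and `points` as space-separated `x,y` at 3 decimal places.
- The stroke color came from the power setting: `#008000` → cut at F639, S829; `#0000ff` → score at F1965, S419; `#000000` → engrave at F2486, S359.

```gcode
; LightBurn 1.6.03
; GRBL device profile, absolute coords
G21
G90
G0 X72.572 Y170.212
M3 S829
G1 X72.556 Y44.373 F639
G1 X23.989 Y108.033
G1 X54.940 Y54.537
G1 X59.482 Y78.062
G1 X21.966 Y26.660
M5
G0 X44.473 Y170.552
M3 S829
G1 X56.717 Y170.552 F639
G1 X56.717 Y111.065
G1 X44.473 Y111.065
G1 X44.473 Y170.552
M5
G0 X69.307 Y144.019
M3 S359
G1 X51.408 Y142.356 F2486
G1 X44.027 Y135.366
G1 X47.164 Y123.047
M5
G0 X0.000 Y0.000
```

<svg xmlns="http://www.w3.org/2000/svg" width="101.828mm" height="176.144mm" viewBox="0 0 101.828 176.144">
  <polyline points="72.572,5.932 72.556,131.771 23.989,68.111 54.940,121.607 59.482,98.082 21.966,149.484" fill="none" stroke="#008000"/>
  <polygon points="44.473,5.592 56.717,5.592 56.717,65.079 44.473,65.079" fill="none" stroke="#008000"/>
  <polyline points="69.307,32.125 51.408,33.788 44.027,40.778 47.164,53.097" fill="none" stroke="#000000"/>
</svg>

Machine Y-up, SVG Y-down with viewBox height 176.144, so y_svg = 176.144 − y_machine; X carries over.

Run 1: S829 ⇒ cut layer `#008000`. The run is open, so emit a `<polyline>` with points (Y-flipped): 72.572,5.932 72.556,131.771 23.989,68.111 54.940,121.607 59.482,98.082 21.966,149.484.

Run 2: the run's S829 means `#008000` (cut). The run returns to its start, so emit a `<polygon>` with points (Y-flipped): 44.473,5.592 56.717,5.592 56.717,65.079 44.473,65.079.

Run 3: the run's S359 means `#000000` (engrave). The run is open, so emit a `<polyline>` with points (Y-flipped): 69.307,32.125 51.408,33.788 44.027,40.778 47.164,53.097.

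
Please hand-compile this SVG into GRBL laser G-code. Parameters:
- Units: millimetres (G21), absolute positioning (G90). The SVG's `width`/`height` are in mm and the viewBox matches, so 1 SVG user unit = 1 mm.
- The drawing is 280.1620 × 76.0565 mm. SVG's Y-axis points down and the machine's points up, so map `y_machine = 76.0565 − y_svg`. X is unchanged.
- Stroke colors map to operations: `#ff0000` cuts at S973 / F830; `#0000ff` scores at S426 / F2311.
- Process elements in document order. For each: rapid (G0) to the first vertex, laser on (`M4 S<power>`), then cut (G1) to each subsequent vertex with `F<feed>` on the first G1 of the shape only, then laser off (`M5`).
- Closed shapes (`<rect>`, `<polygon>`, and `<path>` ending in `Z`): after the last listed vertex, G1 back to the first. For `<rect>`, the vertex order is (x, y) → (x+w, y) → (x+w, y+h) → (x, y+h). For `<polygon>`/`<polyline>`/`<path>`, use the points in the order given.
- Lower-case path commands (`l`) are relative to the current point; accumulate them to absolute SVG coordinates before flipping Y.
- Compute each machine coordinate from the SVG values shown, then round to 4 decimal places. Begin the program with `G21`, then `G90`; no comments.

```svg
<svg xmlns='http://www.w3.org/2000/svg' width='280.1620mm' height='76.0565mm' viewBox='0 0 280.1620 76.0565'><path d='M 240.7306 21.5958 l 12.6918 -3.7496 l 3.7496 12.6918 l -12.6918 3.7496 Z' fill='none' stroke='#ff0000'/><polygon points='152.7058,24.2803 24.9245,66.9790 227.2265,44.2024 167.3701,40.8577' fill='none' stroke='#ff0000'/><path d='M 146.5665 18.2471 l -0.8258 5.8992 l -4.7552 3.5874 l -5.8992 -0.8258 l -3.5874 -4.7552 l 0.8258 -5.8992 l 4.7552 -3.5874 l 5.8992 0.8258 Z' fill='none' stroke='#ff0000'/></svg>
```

G21
G90
G0 X240.7306 Y54.4607
M4 S973
G1 X253.4224 Y58.2103 F830
G1 X257.1720 Y45.5185
G1 X244.4802 Y41.7689
G1 X240.7306 Y54.4607
M5
G0 X152.7058 Y51.7762
M4 S973
G1 X24.9245 Y9.0775 F830
G1 X227.2265 Y31.8541
G1 X167.3701 Y35.1988
G1 X152.7058 Y51.7762
M5
G0 X146.5665 Y57.8094
M4 S973
G1 X145.7407 Y51.9102 F830
G1 X140.9855 Y48.3228
G1 X135.0863 Y49.1486
G1 X131.4989 Y53.9038
G1 X132.3247 Y59.8030
G1 X137.0799 Y63.3904
G1 X142.9791 Y62.5646
G1 X146.5665 Y57.8094
M5

viewBox `0 0 280.1620 76.0565` with mm width/height → 1 unit = 1 mm. Flip: y_m = 76.0565 − y_svg.

**Shape 1** — `<path>` regular polygon, stroke `#ff0000` → cut (S973, F830). Machine vertices: (240.7306,54.4607) → (253.4224,58.2103) → (257.1720,45.5185) → (244.4802,41.7689) → (240.7306,54.4607). Closed: final G1 returns to the first vertex.

**Shape 2** — `<polygon>` closed polygon, stroke `#ff0000` → cut (S973, F830). Machine vertices: (152.7058,51.7762) → (24.9245,9.0775) → (227.2265,31.8541) → (167.3701,35.1988) → (152.7058,51.7762). Closed: final G1 returns to the first vertex.

**Shape 3** — `<path>` regular polygon, stroke `#ff0000` → cut (S973, F830). Machine vertices: (146.5665,57.8094) → (145.7407,51.9102) → (140.9855,48.3228) → (135.0863,49.1486) → (131.4989,53.9038) → (132.3247,59.8030) → (137.0799,63.3904) → (142.9791,62.5646) → (146.5665,57.8094). Closed: final G1 returns to the first vertex.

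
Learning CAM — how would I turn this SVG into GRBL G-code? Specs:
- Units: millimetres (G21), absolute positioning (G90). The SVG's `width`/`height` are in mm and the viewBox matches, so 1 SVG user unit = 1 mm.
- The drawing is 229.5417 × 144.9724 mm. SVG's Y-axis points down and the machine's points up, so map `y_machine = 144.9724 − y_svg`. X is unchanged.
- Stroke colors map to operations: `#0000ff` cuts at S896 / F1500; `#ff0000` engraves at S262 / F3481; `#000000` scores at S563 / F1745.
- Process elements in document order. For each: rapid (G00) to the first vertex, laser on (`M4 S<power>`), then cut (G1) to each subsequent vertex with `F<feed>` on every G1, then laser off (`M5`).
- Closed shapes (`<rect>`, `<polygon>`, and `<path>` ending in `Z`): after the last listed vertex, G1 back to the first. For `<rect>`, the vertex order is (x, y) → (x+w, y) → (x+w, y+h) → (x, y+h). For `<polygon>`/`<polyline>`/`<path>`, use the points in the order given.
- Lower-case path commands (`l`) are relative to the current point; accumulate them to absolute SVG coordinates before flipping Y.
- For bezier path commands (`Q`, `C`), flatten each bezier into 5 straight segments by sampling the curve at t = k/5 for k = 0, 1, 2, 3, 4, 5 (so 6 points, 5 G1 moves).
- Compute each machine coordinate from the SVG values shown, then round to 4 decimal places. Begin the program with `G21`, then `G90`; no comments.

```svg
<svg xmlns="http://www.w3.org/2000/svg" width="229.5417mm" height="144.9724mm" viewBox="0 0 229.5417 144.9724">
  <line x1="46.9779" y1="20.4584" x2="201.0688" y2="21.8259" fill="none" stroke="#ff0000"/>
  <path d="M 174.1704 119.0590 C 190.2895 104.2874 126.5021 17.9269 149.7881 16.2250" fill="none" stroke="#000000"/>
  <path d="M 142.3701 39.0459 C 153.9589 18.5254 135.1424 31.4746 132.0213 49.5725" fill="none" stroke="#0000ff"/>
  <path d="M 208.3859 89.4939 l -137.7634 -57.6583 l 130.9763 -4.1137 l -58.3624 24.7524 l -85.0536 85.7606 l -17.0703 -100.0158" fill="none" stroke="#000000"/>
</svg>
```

1 u = 1 mm; y_m = 144.9724 − y.

[1] `<line>` line segment, #ff0000→engrave S262 F3481: (46.9779,124.5140) → (201.0688,123.1465)

[2] `<path>` cubic bezier, #000000→score S563 F1745: (174.1704,25.9134) → (175.5889,42.1170) → (165.8449,68.0022) → (152.9534,96.0688) → (144.9295,118.8172) → (149.7881,128.7474)

[3] `<path>` cubic bezier, #0000ff→cut S896 F1500: (142.3701,105.9265) → (146.0435,114.4490) → (144.6326,116.2982) → (140.3500,112.8335) → (135.4086,105.4142) → (132.0213,95.3999)

[4] `<path>` open polyline, #000000→score S563 F1745: (208.3859,55.4785) → (70.6225,113.1368) → (201.5988,117.2505) → (143.2364,92.4981) → (58.1828,6.7375) → (41.1125,106.7533)

G21
G90
G00 X46.9779 Y124.5140
M4 S262
G1 X201.0688 Y123.1465 F3481
M5
G00 X174.1704 Y25.9134
M4 S563
G1 X175.5889 Y42.1170 F1745
G1 X165.8449 Y68.0022 F1745
G1 X152.9534 Y96.0688 F1745
G1 X144.9295 Y118.8172 F1745
G1 X149.7881 Y128.7474 F1745
M5
G00 X142.3701 Y105.9265
M4 S896
G1 X146.0435 Y114.4490 F1500
G1 X144.6326 Y116.2982 F1500
G1 X140.3500 Y112.8335 F1500
G1 X135.4086 Y105.4142 F1500
G1 X132.0213 Y95.3999 F1500
M5
G00 X208.3859 Y55.4785
M4 S563
G1 X70.6225 Y113.1368 F1745
G1 X201.5988 Y117.2505 F1745
G1 X143.2364 Y92.4981 F1745
G1 X58.1828 Y6.7375 F1745
G1 X41.1125 Y106.7533 F1745
M5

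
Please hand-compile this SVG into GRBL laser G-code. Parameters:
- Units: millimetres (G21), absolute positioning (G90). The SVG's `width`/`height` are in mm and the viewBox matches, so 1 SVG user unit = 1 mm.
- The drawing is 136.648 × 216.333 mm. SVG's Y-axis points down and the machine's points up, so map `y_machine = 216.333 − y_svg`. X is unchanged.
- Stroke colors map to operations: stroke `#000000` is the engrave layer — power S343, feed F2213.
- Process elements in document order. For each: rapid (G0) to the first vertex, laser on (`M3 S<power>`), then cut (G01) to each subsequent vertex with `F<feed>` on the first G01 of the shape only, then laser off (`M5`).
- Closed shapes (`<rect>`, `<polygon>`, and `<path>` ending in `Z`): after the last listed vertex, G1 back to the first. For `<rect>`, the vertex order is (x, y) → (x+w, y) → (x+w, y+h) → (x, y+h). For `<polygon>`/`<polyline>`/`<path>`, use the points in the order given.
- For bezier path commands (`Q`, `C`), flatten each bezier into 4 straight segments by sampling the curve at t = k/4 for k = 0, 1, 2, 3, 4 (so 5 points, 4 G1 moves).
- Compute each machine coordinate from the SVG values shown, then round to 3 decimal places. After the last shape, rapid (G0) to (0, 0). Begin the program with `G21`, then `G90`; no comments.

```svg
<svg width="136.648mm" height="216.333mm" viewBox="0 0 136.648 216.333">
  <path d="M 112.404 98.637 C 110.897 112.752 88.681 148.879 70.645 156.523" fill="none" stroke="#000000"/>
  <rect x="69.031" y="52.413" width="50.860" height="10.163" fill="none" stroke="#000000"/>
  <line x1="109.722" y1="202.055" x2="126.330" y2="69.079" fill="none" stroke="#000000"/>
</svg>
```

Since the viewBox matches the mm dimensions, user units are millimetres directly. The only transform is the Y-flip y_m = 216.333 − y_svg.

Shape 1 is a cubic bezier drawn with `<path>`. Its stroke #000000 means engrave at S343, F2213. After flipping Y the toolpath is (112.404,117.696) → (107.780,103.771) → (97.723,86.326) → (84.567,70.095) → (70.645,59.810).

Shape 2 is a rectangle drawn with `<rect>`. Its stroke #000000 means engrave at S343, F2213. After flipping Y the toolpath is (69.031,163.920) → (119.891,163.920) → (119.891,153.757) → (69.031,153.757) → (69.031,163.920), returning to the start.

Shape 3 is a line segment drawn with `<line>`. Its stroke #000000 means engrave at S343, F2213. After flipping Y the toolpath is (109.722,14.278) → (126.330,147.254).

G21
G90
G0 X112.404 Y117.696
M3 S343
G01 X107.780 Y103.771 F2213
G01 X97.723 Y86.326
G01 X84.567 Y70.095
G01 X70.645 Y59.810
M5
G0 X69.031 Y163.920
M3 S343
G01 X119.891 Y163.920 F2213
G01 X119.891 Y153.757
G01 X69.031 Y153.757
G01 X69.031 Y163.920
M5
G0 X109.722 Y14.278
M3 S343
G01 X126.330 Y147.254 F2213
M5
G0 X0.000 Y0.000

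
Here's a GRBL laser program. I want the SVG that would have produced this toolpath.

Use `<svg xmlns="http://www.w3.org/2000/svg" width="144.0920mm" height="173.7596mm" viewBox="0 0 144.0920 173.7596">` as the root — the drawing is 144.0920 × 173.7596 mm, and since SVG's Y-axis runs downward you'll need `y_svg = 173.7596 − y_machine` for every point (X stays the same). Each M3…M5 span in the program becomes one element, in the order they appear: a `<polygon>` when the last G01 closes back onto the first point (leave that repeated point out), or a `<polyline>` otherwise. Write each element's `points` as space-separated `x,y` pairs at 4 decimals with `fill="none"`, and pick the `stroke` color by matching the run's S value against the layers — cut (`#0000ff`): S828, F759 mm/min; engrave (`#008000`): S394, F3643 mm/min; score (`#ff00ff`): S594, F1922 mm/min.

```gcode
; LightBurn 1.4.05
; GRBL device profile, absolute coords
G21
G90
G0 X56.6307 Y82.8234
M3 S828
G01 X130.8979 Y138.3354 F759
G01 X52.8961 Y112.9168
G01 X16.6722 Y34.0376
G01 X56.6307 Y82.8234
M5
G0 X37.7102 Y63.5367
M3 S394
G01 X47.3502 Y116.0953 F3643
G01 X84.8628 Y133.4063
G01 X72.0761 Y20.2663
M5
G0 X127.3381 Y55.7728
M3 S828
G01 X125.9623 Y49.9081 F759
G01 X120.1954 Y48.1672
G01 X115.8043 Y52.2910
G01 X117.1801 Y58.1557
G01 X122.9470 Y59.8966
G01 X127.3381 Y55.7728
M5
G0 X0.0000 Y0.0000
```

Machine Y-up, SVG Y-down with viewBox height 173.7596, so y_svg = 173.7596 − y_machine; X carries over.

Run 1: power S828 maps to stroke `#0000ff` (cut). The run returns to its start, so emit a `<polygon>` with points (Y-flipped): 56.6307,90.9362 130.8979,35.4242 52.8961,60.8428 16.6722,139.7220.

Run 2: power S394 maps to stroke `#008000` (engrave). The run is open, so emit a `<polyline>` with points (Y-flipped): 37.7102,110.2229 47.3502,57.6643 84.8628,40.3533 72.0761,153.4933.

Run 3: the run's S828 means `#0000ff` (cut). The run returns to its start, so emit a `<polygon>` with points (Y-flipped): 127.3381,117.9868 125.9623,123.8515 120.1954,125.5924 115.8043,121.4686 117.1801,115.6039 122.9470,113.8630.

<svg xmlns="http://www.w3.org/2000/svg" width="144.0920mm" height="173.7596mm" viewBox="0 0 144.0920 173.7596">
  <polygon points="56.6307,90.9362 130.8979,35.4242 52.8961,60.8428 16.6722,139.7220" fill="none" stroke="#0000ff"/>
  <polyline points="37.7102,110.2229 47.3502,57.6643 84.8628,40.3533 72.0761,153.4933" fill="none" stroke="#008000"/>
  <polygon points="127.3381,117.9868 125.9623,123.8515 120.1954,125.5924 115.8043,121.4686 117.1801,115.6039 122.9470,113.8630" fill="none" stroke="#0000ff"/>
</svg>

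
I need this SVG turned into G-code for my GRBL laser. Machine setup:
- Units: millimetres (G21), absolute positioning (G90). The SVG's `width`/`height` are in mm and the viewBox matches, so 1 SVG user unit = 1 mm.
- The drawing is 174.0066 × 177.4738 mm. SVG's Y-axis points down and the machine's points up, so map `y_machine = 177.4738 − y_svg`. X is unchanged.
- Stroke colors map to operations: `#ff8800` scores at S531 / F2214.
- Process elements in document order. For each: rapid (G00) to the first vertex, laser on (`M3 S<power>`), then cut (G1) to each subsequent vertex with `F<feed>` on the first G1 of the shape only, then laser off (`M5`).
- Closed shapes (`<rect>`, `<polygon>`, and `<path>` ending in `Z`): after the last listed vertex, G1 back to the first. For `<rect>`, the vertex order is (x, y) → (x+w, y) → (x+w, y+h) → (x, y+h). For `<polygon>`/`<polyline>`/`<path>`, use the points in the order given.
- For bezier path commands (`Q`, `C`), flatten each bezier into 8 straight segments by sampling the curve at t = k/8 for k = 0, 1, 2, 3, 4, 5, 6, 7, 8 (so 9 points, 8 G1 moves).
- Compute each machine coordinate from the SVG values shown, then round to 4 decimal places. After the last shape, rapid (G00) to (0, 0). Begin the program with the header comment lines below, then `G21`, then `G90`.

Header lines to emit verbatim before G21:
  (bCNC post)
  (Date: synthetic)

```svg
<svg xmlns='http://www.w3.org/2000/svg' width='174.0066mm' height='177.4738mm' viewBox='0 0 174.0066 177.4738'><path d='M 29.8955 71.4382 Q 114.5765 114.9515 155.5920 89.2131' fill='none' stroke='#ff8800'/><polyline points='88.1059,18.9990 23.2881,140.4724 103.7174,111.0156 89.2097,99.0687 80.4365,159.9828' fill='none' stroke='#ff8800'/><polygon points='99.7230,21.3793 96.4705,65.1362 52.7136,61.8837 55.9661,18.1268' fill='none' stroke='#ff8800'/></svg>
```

(bCNC post)
(Date: synthetic)
G21
G90
G00 X29.8955 Y106.0356
M3 S531
G1 X50.3835 Y96.2393 F2214
G1 X69.5069 Y88.6072
G1 X87.2658 Y83.1391
G1 X103.6601 Y79.8352
G1 X118.6899 Y78.6954
G1 X132.3552 Y79.7197
G1 X144.6559 Y82.9082
G1 X155.5920 Y88.2607
M5
G00 X88.1059 Y158.4748
M3 S531
G1 X23.2881 Y37.0014 F2214
G1 X103.7174 Y66.4582
G1 X89.2097 Y78.4051
G1 X80.4365 Y17.4910
M5
G00 X99.7230 Y156.0945
M3 S531
G1 X96.4705 Y112.3376 F2214
G1 X52.7136 Y115.5901
G1 X55.9661 Y159.3470
G1 X99.7230 Y156.0945
M5
G00 X0.0000 Y0.0000

viewBox `0 0 174.0066 177.4738` with mm width/height → 1 unit = 1 mm. Flip: y_m = 177.4738 − y_svg.

**Shape 1** — `<path>` quadratic bezier, stroke `#ff8800` → score (S531, F2214). Control points (SVG): P0=(29.8955,71.4382), P1=(114.5765,114.9515), P2=(155.5920,89.2131); sampled at t=k/8. Machine vertices: (29.8955,106.0356) → (50.3835,96.2393) → (69.5069,88.6072) → (87.2658,83.1391) → (103.6601,79.8352) → (118.6899,78.6954) → (132.3552,79.7197) → (144.6559,82.9082) → (155.5920,88.2607). Open path.

**Shape 2** — `<polyline>` open polyline, stroke `#ff8800` → score (S531, F2214). Machine vertices: (88.1059,158.4748) → (23.2881,37.0014) → (103.7174,66.4582) → (89.2097,78.4051) → (80.4365,17.4910). Open path.

**Shape 3** — `<polygon>` regular polygon, stroke `#ff8800` → score (S531, F2214). Machine vertices: (99.7230,156.0945) → (96.4705,112.3376) → (52.7136,115.5901) → (55.9661,159.3470) → (99.7230,156.0945). Closed: final G1 returns to the first vertex.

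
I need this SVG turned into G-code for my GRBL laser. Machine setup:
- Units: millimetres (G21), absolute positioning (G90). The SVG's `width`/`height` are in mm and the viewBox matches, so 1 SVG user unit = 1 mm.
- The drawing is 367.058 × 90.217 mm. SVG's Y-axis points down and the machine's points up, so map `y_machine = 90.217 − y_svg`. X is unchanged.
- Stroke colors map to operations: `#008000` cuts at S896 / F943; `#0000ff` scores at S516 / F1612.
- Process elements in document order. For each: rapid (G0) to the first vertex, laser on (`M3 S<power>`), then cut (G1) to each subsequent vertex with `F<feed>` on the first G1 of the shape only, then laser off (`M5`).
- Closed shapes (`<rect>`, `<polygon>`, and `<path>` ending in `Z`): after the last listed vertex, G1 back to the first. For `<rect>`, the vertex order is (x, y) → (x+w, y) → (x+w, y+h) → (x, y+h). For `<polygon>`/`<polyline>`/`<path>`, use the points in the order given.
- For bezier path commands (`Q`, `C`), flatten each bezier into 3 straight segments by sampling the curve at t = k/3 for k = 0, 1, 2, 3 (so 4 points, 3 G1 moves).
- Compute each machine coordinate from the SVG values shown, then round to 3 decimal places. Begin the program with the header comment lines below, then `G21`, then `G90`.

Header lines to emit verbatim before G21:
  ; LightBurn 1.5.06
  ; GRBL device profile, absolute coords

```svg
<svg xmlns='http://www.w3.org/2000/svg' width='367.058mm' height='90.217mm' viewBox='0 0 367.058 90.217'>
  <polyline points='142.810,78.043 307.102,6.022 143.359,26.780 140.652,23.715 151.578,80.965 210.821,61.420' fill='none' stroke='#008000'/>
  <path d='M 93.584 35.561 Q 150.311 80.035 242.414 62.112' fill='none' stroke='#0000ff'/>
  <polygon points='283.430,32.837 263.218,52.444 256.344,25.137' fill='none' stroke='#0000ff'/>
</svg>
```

Since the viewBox matches the mm dimensions, user units are millimetres directly. The only transform is the Y-flip y_m = 90.217 − y_svg.

Shape 1 is a open polyline drawn with `<polyline>`. Its stroke #008000 means cut at S896, F943. After flipping Y the toolpath is (142.810,12.174) → (307.102,84.195) → (143.359,63.437) → (140.652,66.502) → (151.578,9.252) → (210.821,28.797).

Shape 2 is a quadratic bezier drawn with `<path>`. Its stroke #0000ff means score at S516, F1612. After flipping Y the toolpath is (93.584,54.656) → (135.333,31.940) → (184.943,23.089) → (242.414,28.105).

Shape 3 is a regular polygon drawn with `<polygon>`. Its stroke #0000ff means score at S516, F1612. After flipping Y the toolpath is (283.430,57.380) → (263.218,37.773) → (256.344,65.080) → (283.430,57.380), returning to the start.

; LightBurn 1.5.06
; GRBL device profile, absolute coords
G21
G90
G0 X142.810 Y12.174
M3 S896
G1 X307.102 Y84.195 F943
G1 X143.359 Y63.437
G1 X140.652 Y66.502
G1 X151.578 Y9.252
G1 X210.821 Y28.797
M5
G0 X93.584 Y54.656
M3 S516
G1 X135.333 Y31.940 F1612
G1 X184.943 Y23.089
G1 X242.414 Y28.105
M5
G0 X283.430 Y57.380
M3 S516
G1 X263.218 Y37.773 F1612
G1 X256.344 Y65.080
G1 X283.430 Y57.380
M5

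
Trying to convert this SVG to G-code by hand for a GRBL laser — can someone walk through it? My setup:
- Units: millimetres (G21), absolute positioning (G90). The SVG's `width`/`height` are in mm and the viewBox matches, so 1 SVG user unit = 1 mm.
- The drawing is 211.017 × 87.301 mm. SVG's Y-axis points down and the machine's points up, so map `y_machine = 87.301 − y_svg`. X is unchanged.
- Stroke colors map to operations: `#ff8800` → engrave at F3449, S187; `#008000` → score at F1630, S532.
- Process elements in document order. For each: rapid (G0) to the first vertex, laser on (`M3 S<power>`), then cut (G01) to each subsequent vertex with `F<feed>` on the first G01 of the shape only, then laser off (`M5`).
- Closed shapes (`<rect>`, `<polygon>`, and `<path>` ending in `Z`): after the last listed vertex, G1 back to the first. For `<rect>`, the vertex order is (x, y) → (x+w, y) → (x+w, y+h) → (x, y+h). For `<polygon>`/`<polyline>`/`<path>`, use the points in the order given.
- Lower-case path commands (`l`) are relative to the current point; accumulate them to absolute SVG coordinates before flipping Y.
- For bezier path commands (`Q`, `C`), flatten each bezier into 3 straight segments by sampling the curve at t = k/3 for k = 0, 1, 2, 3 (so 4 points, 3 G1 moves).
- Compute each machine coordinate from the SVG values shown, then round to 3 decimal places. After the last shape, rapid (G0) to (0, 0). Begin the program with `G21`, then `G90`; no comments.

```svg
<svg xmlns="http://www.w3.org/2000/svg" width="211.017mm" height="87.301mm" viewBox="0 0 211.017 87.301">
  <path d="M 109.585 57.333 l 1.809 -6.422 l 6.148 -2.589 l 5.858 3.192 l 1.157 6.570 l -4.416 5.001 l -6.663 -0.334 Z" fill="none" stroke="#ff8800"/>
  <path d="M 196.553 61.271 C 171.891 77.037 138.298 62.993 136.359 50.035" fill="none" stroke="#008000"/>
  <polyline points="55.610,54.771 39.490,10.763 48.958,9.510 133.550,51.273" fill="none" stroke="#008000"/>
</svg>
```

G21
G90
G0 X109.585 Y29.968
M3 S187
G01 X111.394 Y36.390 F3449
G01 X117.542 Y38.979
G01 X123.400 Y35.787
G01 X124.557 Y29.217
G01 X120.141 Y24.216
G01 X113.478 Y24.550
G01 X109.585 Y29.968
M5
G0 X196.553 Y26.030
M3 S532
G01 X170.417 Y19.056 F1630
G01 X147.346 Y25.090
G01 X136.359 Y37.266
M5
G0 X55.610 Y32.530
M3 S532
G01 X39.490 Y76.538 F1630
G01 X48.958 Y77.791
G01 X133.550 Y36.028
M5
G0 X0.000 Y0.000

Since the viewBox matches the mm dimensions, user units are millimetres directly. The only transform is the Y-flip y_m = 87.301 − y_svg.

Shape 1 is a regular polygon drawn with `<path>`. Its stroke #ff8800 means engrave at S187, F3449. After flipping Y the toolpath is (109.585,29.968) → (111.394,36.390) → (117.542,38.979) → (123.400,35.787) → (124.557,29.217) → (120.141,24.216) → (113.478,24.550) → (109.585,29.968), returning to the start.

Shape 2 is a cubic bezier drawn with `<path>`. Its stroke #008000 means score at S532, F1630. After flipping Y the toolpath is (196.553,26.030) → (170.417,19.056) → (147.346,25.090) → (136.359,37.266).

Shape 3 is a open polyline drawn with `<polyline>`. Its stroke #008000 means score at S532, F1630. After flipping Y the toolpath is (55.610,32.530) → (39.490,76.538) → (48.958,77.791) → (133.550,36.028).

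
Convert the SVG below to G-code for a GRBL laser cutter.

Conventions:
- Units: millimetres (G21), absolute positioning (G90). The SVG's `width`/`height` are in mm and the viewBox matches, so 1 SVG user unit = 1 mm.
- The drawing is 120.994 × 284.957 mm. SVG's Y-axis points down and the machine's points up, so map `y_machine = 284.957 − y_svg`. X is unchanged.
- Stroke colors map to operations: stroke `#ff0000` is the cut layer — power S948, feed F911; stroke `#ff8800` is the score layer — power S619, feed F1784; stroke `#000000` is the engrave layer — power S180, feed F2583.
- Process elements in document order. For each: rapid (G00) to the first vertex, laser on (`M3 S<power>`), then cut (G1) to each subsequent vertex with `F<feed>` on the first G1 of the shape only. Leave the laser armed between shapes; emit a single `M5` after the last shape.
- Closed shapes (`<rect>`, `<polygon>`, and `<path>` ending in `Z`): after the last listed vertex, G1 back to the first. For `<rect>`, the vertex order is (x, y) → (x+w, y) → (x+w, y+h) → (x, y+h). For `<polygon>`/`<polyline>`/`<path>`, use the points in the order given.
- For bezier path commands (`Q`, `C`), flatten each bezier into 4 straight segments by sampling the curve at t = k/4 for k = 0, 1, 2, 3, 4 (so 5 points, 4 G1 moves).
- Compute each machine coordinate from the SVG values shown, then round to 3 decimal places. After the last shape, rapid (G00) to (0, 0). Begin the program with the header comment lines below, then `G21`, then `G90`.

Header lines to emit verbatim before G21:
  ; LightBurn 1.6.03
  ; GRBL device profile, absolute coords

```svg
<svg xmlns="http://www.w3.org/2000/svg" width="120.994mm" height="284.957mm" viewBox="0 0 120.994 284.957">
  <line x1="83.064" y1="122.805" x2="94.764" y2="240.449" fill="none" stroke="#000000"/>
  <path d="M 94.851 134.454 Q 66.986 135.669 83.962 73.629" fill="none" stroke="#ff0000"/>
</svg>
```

; LightBurn 1.6.03
; GRBL device profile, absolute coords
G21
G90
G00 X83.064 Y162.152
M3 S180
G1 X94.764 Y44.508 F2583
G00 X94.851 Y150.503
M3 S948
G1 X83.721 Y153.849 F911
G1 X78.196 Y165.102
G1 X78.277 Y184.261
G1 X83.962 Y211.328
M5
G00 X0.000 Y0.000

1 u = 1 mm; y_m = 284.957 − y.

[1] `<line>` line segment, #000000→engrave S180 F2583: (83.064,162.152) → (94.764,44.508)

[2] `<path>` quadratic bezier, #ff0000→cut S948 F911: (94.851,150.503) → (83.721,153.849) → (78.196,165.102) → (78.277,184.261) → (83.962,211.328)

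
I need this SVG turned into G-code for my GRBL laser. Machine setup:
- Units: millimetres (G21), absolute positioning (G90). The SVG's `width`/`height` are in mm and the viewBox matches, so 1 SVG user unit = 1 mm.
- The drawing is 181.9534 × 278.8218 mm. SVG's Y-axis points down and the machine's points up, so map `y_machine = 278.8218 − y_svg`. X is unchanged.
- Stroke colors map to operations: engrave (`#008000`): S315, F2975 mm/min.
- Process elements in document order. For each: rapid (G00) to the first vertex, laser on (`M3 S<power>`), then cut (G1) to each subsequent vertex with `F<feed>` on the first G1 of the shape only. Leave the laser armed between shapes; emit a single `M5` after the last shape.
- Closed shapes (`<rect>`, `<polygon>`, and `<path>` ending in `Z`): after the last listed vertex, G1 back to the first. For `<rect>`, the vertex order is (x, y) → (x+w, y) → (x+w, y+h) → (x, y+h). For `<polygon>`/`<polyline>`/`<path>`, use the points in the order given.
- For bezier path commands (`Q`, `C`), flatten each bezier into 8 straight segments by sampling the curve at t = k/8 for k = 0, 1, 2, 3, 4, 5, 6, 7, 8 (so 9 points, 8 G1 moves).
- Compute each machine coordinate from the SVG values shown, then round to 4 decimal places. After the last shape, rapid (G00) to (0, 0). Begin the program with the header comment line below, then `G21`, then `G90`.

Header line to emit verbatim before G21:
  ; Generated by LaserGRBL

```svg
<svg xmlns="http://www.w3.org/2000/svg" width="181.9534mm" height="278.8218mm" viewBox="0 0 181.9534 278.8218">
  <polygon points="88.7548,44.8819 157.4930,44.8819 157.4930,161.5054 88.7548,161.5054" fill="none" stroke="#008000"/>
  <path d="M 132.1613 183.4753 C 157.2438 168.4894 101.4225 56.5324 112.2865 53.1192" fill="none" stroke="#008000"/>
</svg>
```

Since the viewBox matches the mm dimensions, user units are millimetres directly. The only transform is the Y-flip y_m = 278.8218 − y_svg.

Shape 1 is a rectangle drawn with `<polygon>`. Its stroke #008000 means engrave at S315, F2975. After flipping Y the toolpath is (88.7548,233.9399) → (157.4930,233.9399) → (157.4930,117.3164) → (88.7548,117.3164) → (88.7548,233.9399), returning to the start.

Shape 2 is a cubic bezier drawn with `<path>`. Its stroke #008000 means engrave at S315, F2975. After flipping Y the toolpath is (132.1613,95.3465) → (138.0631,105.1103) → (138.1098,121.5568) → (134.0308,142.2776) → (127.5558,164.8643) → (120.4143,186.9085) → (114.3359,206.0019) → (111.0501,219.7361) → (112.2865,225.7026).

; Generated by LaserGRBL
G21
G90
G00 X88.7548 Y233.9399
M3 S315
G1 X157.4930 Y233.9399 F2975
G1 X157.4930 Y117.3164
G1 X88.7548 Y117.3164
G1 X88.7548 Y233.9399
G00 X132.1613 Y95.3465
M3 S315
G1 X138.0631 Y105.1103 F2975
G1 X138.1098 Y121.5568
G1 X134.0308 Y142.2776
G1 X127.5558 Y164.8643
G1 X120.4143 Y186.9085
G1 X114.3359 Y206.0019
G1 X111.0501 Y219.7361
G1 X112.2865 Y225.7026
M5
G00 X0.0000 Y0.0000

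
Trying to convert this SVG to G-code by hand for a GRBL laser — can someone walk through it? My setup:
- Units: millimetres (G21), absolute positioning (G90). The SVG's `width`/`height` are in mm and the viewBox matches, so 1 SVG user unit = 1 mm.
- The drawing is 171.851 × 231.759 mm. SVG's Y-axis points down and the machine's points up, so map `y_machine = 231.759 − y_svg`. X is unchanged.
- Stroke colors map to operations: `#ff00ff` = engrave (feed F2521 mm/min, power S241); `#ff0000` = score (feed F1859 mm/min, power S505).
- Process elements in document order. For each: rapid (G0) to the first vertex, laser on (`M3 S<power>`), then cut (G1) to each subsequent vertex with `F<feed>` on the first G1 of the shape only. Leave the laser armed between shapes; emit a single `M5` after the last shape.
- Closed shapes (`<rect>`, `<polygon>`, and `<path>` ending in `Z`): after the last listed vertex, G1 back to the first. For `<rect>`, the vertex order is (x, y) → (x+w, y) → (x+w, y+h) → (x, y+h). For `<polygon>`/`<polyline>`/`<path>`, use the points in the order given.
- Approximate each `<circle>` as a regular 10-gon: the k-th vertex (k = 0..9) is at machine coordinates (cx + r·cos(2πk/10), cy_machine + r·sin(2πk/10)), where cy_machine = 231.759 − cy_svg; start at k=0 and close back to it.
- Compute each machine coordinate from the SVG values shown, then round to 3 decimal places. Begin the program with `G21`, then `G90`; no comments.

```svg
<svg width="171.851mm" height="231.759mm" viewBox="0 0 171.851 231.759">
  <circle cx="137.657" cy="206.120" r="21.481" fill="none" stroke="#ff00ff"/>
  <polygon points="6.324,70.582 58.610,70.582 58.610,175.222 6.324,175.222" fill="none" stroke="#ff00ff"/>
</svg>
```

G21
G90
G0 X159.138 Y25.639
M3 S241
G1 X155.035 Y38.265 F2521
G1 X144.295 Y46.069
G1 X131.019 Y46.069
G1 X120.279 Y38.265
G1 X116.176 Y25.639
G1 X120.279 Y13.013
G1 X131.019 Y5.209
G1 X144.295 Y5.209
G1 X155.035 Y13.013
G1 X159.138 Y25.639
G0 X6.324 Y161.177
M3 S241
G1 X58.610 Y161.177 F2521
G1 X58.610 Y56.537
G1 X6.324 Y56.537
G1 X6.324 Y161.177
M5

1 u = 1 mm; y_m = 231.759 − y.

[1] `<circle>` circle, #ff00ff→engrave S241 F2521: (159.138,25.639) → (155.035,38.265) → (144.295,46.069) → (131.019,46.069) → (120.279,38.265) → (116.176,25.639) → (120.279,13.013) → (131.019,5.209) → (144.295,5.209) → (155.035,13.013) → (159.138,25.639) (closed)

[2] `<polygon>` rectangle, #ff00ff→engrave S241 F2521: (6.324,161.177) → (58.610,161.177) → (58.610,56.537) → (6.324,56.537) → (6.324,161.177) (closed)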